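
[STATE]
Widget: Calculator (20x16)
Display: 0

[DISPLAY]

                   0
┌───┬───┬───┬───┐   
│ 7 │ 8 │ 9 │ ÷ │   
├───┼───┼───┼───┤   
│ 4 │ 5 │ 6 │ × │   
├───┼───┼───┼───┤   
│ 1 │ 2 │ 3 │ - │   
├───┼───┼───┼───┤   
│ 0 │ . │ = │ + │   
├───┼───┼───┼───┤   
│ C │ MC│ MR│ M+│   
└───┴───┴───┴───┘   
                    
                    
                    
                    


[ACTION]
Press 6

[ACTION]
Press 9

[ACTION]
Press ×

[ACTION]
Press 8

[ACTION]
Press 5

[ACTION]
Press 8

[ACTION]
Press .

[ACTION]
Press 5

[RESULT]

               858.5
┌───┬───┬───┬───┐   
│ 7 │ 8 │ 9 │ ÷ │   
├───┼───┼───┼───┤   
│ 4 │ 5 │ 6 │ × │   
├───┼───┼───┼───┤   
│ 1 │ 2 │ 3 │ - │   
├───┼───┼───┼───┤   
│ 0 │ . │ = │ + │   
├───┼───┼───┼───┤   
│ C │ MC│ MR│ M+│   
└───┴───┴───┴───┘   
                    
                    
                    
                    


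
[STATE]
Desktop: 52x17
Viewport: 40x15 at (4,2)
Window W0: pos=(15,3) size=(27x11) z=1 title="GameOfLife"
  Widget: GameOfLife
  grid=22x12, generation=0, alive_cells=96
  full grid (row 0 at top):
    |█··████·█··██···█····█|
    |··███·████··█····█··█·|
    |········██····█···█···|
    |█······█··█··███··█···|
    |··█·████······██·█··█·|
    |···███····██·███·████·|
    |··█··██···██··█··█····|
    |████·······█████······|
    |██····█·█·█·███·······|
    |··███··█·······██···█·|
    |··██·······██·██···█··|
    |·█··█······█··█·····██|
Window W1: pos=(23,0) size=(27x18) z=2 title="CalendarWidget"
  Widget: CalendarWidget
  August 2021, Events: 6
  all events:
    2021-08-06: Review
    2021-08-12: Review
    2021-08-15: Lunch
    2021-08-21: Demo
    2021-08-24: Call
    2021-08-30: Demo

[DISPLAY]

                   ┠────────────────────
           ┏━━━━━━━┃       August 2021  
           ┃ GameOf┃Mo Tu We Th Fr Sa Su
           ┠───────┃                   1
           ┃Gen: 0 ┃ 2  3  4  5  6*  7  
           ┃█······┃ 9 10 11 12* 13 14 1
           ┃··█·███┃16 17 18 19 20 21* 2
           ┃···███·┃23 24* 25 26 27 28 2
           ┃··█··██┃30* 31              
           ┃████···┃                    
           ┃██····█┃                    
           ┗━━━━━━━┃                    
                   ┃                    
                   ┃                    
                   ┃                    


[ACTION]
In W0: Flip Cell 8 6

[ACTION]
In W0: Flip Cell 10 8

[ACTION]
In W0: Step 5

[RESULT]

                   ┠────────────────────
           ┏━━━━━━━┃       August 2021  
           ┃ GameOf┃Mo Tu We Th Fr Sa Su
           ┠───────┃                   1
           ┃Gen: 5 ┃ 2  3  4  5  6*  7  
           ┃····█·█┃ 9 10 11 12* 13 14 1
           ┃·····██┃16 17 18 19 20 21* 2
           ┃·······┃23 24* 25 26 27 28 2
           ┃·······┃30* 31              
           ┃·······┃                    
           ┃··██···┃                    
           ┗━━━━━━━┃                    
                   ┃                    
                   ┃                    
                   ┃                    


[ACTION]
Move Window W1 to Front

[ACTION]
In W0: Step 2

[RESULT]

                   ┠────────────────────
           ┏━━━━━━━┃       August 2021  
           ┃ GameOf┃Mo Tu We Th Fr Sa Su
           ┠───────┃                   1
           ┃Gen: 7 ┃ 2  3  4  5  6*  7  
           ┃···███·┃ 9 10 11 12* 13 14 1
           ┃·····██┃16 17 18 19 20 21* 2
           ┃······█┃23 24* 25 26 27 28 2
           ┃·······┃30* 31              
           ┃·······┃                    
           ┃··█····┃                    
           ┗━━━━━━━┃                    
                   ┃                    
                   ┃                    
                   ┃                    


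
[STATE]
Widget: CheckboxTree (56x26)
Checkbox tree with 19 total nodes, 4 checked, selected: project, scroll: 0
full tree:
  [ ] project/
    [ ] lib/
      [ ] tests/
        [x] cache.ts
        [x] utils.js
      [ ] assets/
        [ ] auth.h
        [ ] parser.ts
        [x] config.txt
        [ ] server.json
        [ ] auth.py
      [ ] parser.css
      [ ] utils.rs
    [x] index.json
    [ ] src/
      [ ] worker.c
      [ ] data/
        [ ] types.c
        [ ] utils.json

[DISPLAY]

>[-] project/                                           
   [-] lib/                                             
     [x] tests/                                         
       [x] cache.ts                                     
       [x] utils.js                                     
     [-] assets/                                        
       [ ] auth.h                                       
       [ ] parser.ts                                    
       [x] config.txt                                   
       [ ] server.json                                  
       [ ] auth.py                                      
     [ ] parser.css                                     
     [ ] utils.rs                                       
   [x] index.json                                       
   [ ] src/                                             
     [ ] worker.c                                       
     [ ] data/                                          
       [ ] types.c                                      
       [ ] utils.json                                   
                                                        
                                                        
                                                        
                                                        
                                                        
                                                        
                                                        


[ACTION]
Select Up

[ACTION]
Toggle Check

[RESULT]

>[x] project/                                           
   [x] lib/                                             
     [x] tests/                                         
       [x] cache.ts                                     
       [x] utils.js                                     
     [x] assets/                                        
       [x] auth.h                                       
       [x] parser.ts                                    
       [x] config.txt                                   
       [x] server.json                                  
       [x] auth.py                                      
     [x] parser.css                                     
     [x] utils.rs                                       
   [x] index.json                                       
   [x] src/                                             
     [x] worker.c                                       
     [x] data/                                          
       [x] types.c                                      
       [x] utils.json                                   
                                                        
                                                        
                                                        
                                                        
                                                        
                                                        
                                                        


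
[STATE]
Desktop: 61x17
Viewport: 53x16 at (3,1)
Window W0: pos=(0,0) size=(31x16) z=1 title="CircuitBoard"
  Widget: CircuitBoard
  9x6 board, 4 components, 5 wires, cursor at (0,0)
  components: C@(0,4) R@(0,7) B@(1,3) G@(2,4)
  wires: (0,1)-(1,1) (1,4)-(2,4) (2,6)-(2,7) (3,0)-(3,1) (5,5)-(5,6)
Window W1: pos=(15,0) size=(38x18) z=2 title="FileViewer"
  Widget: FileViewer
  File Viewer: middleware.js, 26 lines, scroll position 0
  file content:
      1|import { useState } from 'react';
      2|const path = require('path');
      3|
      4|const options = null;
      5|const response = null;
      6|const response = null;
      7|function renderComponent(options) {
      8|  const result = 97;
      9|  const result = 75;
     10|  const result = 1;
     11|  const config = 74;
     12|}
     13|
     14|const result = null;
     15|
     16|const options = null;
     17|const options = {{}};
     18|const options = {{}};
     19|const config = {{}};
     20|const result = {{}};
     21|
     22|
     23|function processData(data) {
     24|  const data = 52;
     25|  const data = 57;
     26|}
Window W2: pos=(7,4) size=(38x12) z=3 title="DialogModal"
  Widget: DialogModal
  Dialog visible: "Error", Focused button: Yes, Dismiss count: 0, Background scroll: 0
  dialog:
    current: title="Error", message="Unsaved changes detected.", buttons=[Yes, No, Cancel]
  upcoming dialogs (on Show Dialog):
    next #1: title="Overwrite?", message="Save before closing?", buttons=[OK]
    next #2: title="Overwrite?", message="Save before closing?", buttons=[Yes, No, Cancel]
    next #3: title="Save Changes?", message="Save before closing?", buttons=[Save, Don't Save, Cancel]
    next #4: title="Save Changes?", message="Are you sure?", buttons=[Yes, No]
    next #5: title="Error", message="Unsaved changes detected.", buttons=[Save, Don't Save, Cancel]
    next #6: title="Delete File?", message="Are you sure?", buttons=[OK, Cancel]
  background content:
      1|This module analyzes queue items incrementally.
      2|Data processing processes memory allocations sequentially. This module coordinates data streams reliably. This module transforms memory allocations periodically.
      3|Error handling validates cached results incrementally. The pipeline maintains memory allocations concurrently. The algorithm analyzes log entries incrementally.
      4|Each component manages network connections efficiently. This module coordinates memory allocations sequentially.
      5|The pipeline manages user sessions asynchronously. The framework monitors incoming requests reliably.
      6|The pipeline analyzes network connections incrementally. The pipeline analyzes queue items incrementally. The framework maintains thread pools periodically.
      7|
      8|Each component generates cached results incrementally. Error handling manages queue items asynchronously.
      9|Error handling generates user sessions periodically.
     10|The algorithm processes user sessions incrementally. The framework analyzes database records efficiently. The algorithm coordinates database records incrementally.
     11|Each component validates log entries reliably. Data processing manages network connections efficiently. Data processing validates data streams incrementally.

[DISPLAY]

ircuitBoard ┃ FileViewer                         ┃   
────────────┠────────────────────────────────────┨   
 0 1 2 3 4 5┃import { useState } from 'react';  ▲┃   
 [.]┏━━━━━━━━━━━━━━━━━━━━━━━━━━━━━━━━━━━━┓      █┃   
    ┃ DialogModal                        ┃      ░┃   
    ┠────────────────────────────────────┨      ░┃   
    ┃This module analyzes queue items inc┃      ░┃   
    ┃Dat┌───────────────────────────┐ all┃      ░┃   
    ┃Err│           Error           │resu┃ons) {░┃   
  · ┃Eac│ Unsaved changes detected. │onne┃      ░┃   
    ┃The│    [Yes]  No   Cancel     │ns a┃      ░┃   
    ┃The└───────────────────────────┘nnec┃      ░┃   
    ┃                                    ┃      ░┃   
    ┃Each component generates cached resu┃      ░┃   
━━━━┗━━━━━━━━━━━━━━━━━━━━━━━━━━━━━━━━━━━━┛      ░┃   
            ┃const result = null;               ▼┃   


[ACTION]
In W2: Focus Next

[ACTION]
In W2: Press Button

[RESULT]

ircuitBoard ┃ FileViewer                         ┃   
────────────┠────────────────────────────────────┨   
 0 1 2 3 4 5┃import { useState } from 'react';  ▲┃   
 [.]┏━━━━━━━━━━━━━━━━━━━━━━━━━━━━━━━━━━━━┓      █┃   
    ┃ DialogModal                        ┃      ░┃   
    ┠────────────────────────────────────┨      ░┃   
    ┃This module analyzes queue items inc┃      ░┃   
    ┃Data processing processes memory all┃      ░┃   
    ┃Error handling validates cached resu┃ons) {░┃   
  · ┃Each component manages network conne┃      ░┃   
    ┃The pipeline manages user sessions a┃      ░┃   
    ┃The pipeline analyzes network connec┃      ░┃   
    ┃                                    ┃      ░┃   
    ┃Each component generates cached resu┃      ░┃   
━━━━┗━━━━━━━━━━━━━━━━━━━━━━━━━━━━━━━━━━━━┛      ░┃   
            ┃const result = null;               ▼┃   


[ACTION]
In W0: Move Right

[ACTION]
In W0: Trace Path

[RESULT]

ircuitBoard ┃ FileViewer                         ┃   
────────────┠────────────────────────────────────┨   
 0 1 2 3 4 5┃import { useState } from 'react';  ▲┃   
    ┏━━━━━━━━━━━━━━━━━━━━━━━━━━━━━━━━━━━━┓      █┃   
    ┃ DialogModal                        ┃      ░┃   
    ┠────────────────────────────────────┨      ░┃   
    ┃This module analyzes queue items inc┃      ░┃   
    ┃Data processing processes memory all┃      ░┃   
    ┃Error handling validates cached resu┃ons) {░┃   
  · ┃Each component manages network conne┃      ░┃   
    ┃The pipeline manages user sessions a┃      ░┃   
    ┃The pipeline analyzes network connec┃      ░┃   
    ┃                                    ┃      ░┃   
    ┃Each component generates cached resu┃      ░┃   
━━━━┗━━━━━━━━━━━━━━━━━━━━━━━━━━━━━━━━━━━━┛      ░┃   
            ┃const result = null;               ▼┃   


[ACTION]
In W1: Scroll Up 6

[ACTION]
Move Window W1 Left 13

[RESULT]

 FileViewer                         ┃                
────────────────────────────────────┨                
import { useState } from 'react';  ▲┃                
cons┏━━━━━━━━━━━━━━━━━━━━━━━━━━━━━━━━━━━━┓           
    ┃ DialogModal                        ┃           
cons┠────────────────────────────────────┨           
cons┃This module analyzes queue items inc┃           
cons┃Data processing processes memory all┃           
func┃Error handling validates cached resu┃           
  co┃Each component manages network conne┃           
  co┃The pipeline manages user sessions a┃           
  co┃The pipeline analyzes network connec┃           
  co┃                                    ┃           
}   ┃Each component generates cached resu┃           
    ┗━━━━━━━━━━━━━━━━━━━━━━━━━━━━━━━━━━━━┛           
const result = null;               ▼┃                


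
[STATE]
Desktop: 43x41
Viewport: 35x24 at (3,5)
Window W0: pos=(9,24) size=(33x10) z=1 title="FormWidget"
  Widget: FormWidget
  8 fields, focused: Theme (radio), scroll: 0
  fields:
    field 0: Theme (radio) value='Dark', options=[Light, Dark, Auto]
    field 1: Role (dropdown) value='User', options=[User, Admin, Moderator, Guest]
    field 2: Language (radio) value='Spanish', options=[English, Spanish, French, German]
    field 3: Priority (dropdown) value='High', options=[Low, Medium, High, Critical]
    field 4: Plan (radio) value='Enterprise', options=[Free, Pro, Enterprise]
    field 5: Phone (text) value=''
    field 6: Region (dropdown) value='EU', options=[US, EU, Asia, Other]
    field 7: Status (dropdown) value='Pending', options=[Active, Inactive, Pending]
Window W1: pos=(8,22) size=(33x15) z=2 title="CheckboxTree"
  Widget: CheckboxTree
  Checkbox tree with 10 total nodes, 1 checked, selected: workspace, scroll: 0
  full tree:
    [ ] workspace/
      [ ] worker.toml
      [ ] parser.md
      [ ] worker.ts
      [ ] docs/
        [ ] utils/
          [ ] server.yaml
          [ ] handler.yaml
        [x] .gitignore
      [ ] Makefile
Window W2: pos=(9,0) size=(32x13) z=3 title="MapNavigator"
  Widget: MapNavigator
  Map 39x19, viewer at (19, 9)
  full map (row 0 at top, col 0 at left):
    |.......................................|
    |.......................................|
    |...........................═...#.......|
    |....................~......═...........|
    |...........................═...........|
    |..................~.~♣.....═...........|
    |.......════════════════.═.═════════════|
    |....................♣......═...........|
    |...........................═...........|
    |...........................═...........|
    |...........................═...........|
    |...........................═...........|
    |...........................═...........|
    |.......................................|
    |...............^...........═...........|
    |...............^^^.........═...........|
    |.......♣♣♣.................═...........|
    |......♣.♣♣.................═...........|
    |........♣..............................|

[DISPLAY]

      ┃................♣......═....
      ┃.......................═....
      ┃...............@.......═....
      ┃.......................═....
      ┃.......................═....
      ┃.......................═....
      ┃............................
      ┗━━━━━━━━━━━━━━━━━━━━━━━━━━━━
                                   
                                   
                                   
                                   
                                   
                                   
                                   
                                   
                                   
     ┏━━━━━━━━━━━━━━━━━━━━━━━━━━━━━
     ┃ CheckboxTree                
     ┠─────────────────────────────
     ┃>[-] workspace/              
     ┃   [ ] worker.toml           
     ┃   [ ] parser.md             
     ┃   [ ] worker.ts             


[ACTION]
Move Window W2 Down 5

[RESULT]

      ┏━━━━━━━━━━━━━━━━━━━━━━━━━━━━
      ┃ MapNavigator               
      ┠────────────────────────────
      ┃..............~.~♣.....═....
      ┃...════════════════.═.══════
      ┃................♣......═....
      ┃.......................═....
      ┃...............@.......═....
      ┃.......................═....
      ┃.......................═....
      ┃.......................═....
      ┃............................
      ┗━━━━━━━━━━━━━━━━━━━━━━━━━━━━
                                   
                                   
                                   
                                   
     ┏━━━━━━━━━━━━━━━━━━━━━━━━━━━━━
     ┃ CheckboxTree                
     ┠─────────────────────────────
     ┃>[-] workspace/              
     ┃   [ ] worker.toml           
     ┃   [ ] parser.md             
     ┃   [ ] worker.ts             


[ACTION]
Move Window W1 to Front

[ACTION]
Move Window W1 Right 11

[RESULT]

      ┏━━━━━━━━━━━━━━━━━━━━━━━━━━━━
      ┃ MapNavigator               
      ┠────────────────────────────
      ┃..............~.~♣.....═....
      ┃...════════════════.═.══════
      ┃................♣......═....
      ┃.......................═....
      ┃...............@.......═....
      ┃.......................═....
      ┃.......................═....
      ┃.......................═....
      ┃............................
      ┗━━━━━━━━━━━━━━━━━━━━━━━━━━━━
                                   
                                   
                                   
                                   
       ┏━━━━━━━━━━━━━━━━━━━━━━━━━━━
       ┃ CheckboxTree              
      ┏┠───────────────────────────
      ┃┃>[-] workspace/            
      ┠┃   [ ] worker.toml         
      ┃┃   [ ] parser.md           
      ┃┃   [ ] worker.ts           


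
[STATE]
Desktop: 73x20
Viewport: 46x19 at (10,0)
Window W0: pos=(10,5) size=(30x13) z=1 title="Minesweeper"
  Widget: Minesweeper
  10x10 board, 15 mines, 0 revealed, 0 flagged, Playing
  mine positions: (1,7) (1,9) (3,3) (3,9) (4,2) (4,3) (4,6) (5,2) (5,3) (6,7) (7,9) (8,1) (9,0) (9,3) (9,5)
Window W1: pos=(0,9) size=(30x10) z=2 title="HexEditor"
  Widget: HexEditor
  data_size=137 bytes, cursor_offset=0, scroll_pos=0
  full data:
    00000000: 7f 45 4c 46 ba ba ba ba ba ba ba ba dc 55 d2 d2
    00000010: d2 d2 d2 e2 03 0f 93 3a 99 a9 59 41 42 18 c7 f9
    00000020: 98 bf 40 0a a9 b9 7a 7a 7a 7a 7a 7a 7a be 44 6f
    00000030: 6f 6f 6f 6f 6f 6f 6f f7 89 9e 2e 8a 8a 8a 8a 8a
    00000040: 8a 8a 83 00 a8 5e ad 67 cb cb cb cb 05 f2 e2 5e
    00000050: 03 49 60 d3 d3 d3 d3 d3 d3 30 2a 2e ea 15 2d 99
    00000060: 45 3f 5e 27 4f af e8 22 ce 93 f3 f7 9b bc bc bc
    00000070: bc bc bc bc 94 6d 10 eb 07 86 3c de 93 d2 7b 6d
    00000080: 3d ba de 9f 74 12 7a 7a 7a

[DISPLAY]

                                              
                                              
                                              
                                              
                                              
┏━━━━━━━━━━━━━━━━━━━━━━━━━━━━┓                
┃ Minesweeper                ┃                
┠────────────────────────────┨                
┃■■■■■■■■■■                  ┃                
━━━━━━━━━━━━━━━━━━━┓         ┃                
r                  ┃         ┃                
───────────────────┨         ┃                
 7F 45 4c 46 ba ba ┃         ┃                
 d2 d2 d2 e2 03 0f ┃         ┃                
 98 bf 40 0a a9 b9 ┃         ┃                
 6f 6f 6f 6f 6f 6f ┃         ┃                
 8a 8a 83 00 a8 5e ┃         ┃                
 03 49 60 d3 d3 d3 ┃━━━━━━━━━┛                
━━━━━━━━━━━━━━━━━━━┛                          


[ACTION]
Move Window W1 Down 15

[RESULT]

                                              
                                              
                                              
                                              
                                              
┏━━━━━━━━━━━━━━━━━━━━━━━━━━━━┓                
┃ Minesweeper                ┃                
┠────────────────────────────┨                
┃■■■■■■■■■■                  ┃                
┃■■■■■■■■■■                  ┃                
━━━━━━━━━━━━━━━━━━━┓         ┃                
r                  ┃         ┃                
───────────────────┨         ┃                
 7F 45 4c 46 ba ba ┃         ┃                
 d2 d2 d2 e2 03 0f ┃         ┃                
 98 bf 40 0a a9 b9 ┃         ┃                
 6f 6f 6f 6f 6f 6f ┃         ┃                
 8a 8a 83 00 a8 5e ┃━━━━━━━━━┛                
 03 49 60 d3 d3 d3 ┃                          


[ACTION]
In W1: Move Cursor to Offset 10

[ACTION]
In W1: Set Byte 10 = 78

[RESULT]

                                              
                                              
                                              
                                              
                                              
┏━━━━━━━━━━━━━━━━━━━━━━━━━━━━┓                
┃ Minesweeper                ┃                
┠────────────────────────────┨                
┃■■■■■■■■■■                  ┃                
┃■■■■■■■■■■                  ┃                
━━━━━━━━━━━━━━━━━━━┓         ┃                
r                  ┃         ┃                
───────────────────┨         ┃                
 7f 45 4c 46 ba ba ┃         ┃                
 d2 d2 d2 e2 03 0f ┃         ┃                
 98 bf 40 0a a9 b9 ┃         ┃                
 6f 6f 6f 6f 6f 6f ┃         ┃                
 8a 8a 83 00 a8 5e ┃━━━━━━━━━┛                
 03 49 60 d3 d3 d3 ┃                          


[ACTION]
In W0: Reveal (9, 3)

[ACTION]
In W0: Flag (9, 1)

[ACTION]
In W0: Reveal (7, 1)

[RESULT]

                                              
                                              
                                              
                                              
                                              
┏━━━━━━━━━━━━━━━━━━━━━━━━━━━━┓                
┃ Minesweeper                ┃                
┠────────────────────────────┨                
┃■■■■■■■■■■                  ┃                
┃■■■■■■■✹■✹                  ┃                
━━━━━━━━━━━━━━━━━━━┓         ┃                
r                  ┃         ┃                
───────────────────┨         ┃                
 7f 45 4c 46 ba ba ┃         ┃                
 d2 d2 d2 e2 03 0f ┃         ┃                
 98 bf 40 0a a9 b9 ┃         ┃                
 6f 6f 6f 6f 6f 6f ┃         ┃                
 8a 8a 83 00 a8 5e ┃━━━━━━━━━┛                
 03 49 60 d3 d3 d3 ┃                          


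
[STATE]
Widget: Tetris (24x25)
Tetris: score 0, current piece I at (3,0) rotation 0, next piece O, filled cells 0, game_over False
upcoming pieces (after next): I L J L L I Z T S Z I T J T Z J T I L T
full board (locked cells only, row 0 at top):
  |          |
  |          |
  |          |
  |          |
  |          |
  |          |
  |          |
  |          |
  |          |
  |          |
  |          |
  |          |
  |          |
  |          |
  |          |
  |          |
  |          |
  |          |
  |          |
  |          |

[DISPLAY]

   ████   │Next:        
          │▓▓           
          │▓▓           
          │             
          │             
          │             
          │Score:       
          │0            
          │             
          │             
          │             
          │             
          │             
          │             
          │             
          │             
          │             
          │             
          │             
          │             
          │             
          │             
          │             
          │             
          │             


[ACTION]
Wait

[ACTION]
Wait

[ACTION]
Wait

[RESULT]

          │Next:        
          │▓▓           
          │▓▓           
   ████   │             
          │             
          │             
          │Score:       
          │0            
          │             
          │             
          │             
          │             
          │             
          │             
          │             
          │             
          │             
          │             
          │             
          │             
          │             
          │             
          │             
          │             
          │             


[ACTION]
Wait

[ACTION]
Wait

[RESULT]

          │Next:        
          │▓▓           
          │▓▓           
          │             
          │             
   ████   │             
          │Score:       
          │0            
          │             
          │             
          │             
          │             
          │             
          │             
          │             
          │             
          │             
          │             
          │             
          │             
          │             
          │             
          │             
          │             
          │             


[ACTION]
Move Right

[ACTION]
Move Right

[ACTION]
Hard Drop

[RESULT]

    ▓▓    │Next:        
    ▓▓    │████         
          │             
          │             
          │             
          │             
          │Score:       
          │0            
          │             
          │             
          │             
          │             
          │             
          │             
          │             
          │             
          │             
          │             
          │             
     ████ │             
          │             
          │             
          │             
          │             
          │             


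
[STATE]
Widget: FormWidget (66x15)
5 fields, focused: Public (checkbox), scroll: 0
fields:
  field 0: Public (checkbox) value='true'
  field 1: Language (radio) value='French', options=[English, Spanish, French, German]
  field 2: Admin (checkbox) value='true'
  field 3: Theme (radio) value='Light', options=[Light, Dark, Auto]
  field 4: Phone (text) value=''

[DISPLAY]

> Public:     [x]                                                 
  Language:   ( ) English  ( ) Spanish  (●) French  ( ) German    
  Admin:      [x]                                                 
  Theme:      (●) Light  ( ) Dark  ( ) Auto                       
  Phone:      [                                                  ]
                                                                  
                                                                  
                                                                  
                                                                  
                                                                  
                                                                  
                                                                  
                                                                  
                                                                  
                                                                  


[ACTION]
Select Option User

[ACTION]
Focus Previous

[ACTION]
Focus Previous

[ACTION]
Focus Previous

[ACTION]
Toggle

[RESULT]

  Public:     [x]                                                 
  Language:   ( ) English  ( ) Spanish  (●) French  ( ) German    
> Admin:      [ ]                                                 
  Theme:      (●) Light  ( ) Dark  ( ) Auto                       
  Phone:      [                                                  ]
                                                                  
                                                                  
                                                                  
                                                                  
                                                                  
                                                                  
                                                                  
                                                                  
                                                                  
                                                                  


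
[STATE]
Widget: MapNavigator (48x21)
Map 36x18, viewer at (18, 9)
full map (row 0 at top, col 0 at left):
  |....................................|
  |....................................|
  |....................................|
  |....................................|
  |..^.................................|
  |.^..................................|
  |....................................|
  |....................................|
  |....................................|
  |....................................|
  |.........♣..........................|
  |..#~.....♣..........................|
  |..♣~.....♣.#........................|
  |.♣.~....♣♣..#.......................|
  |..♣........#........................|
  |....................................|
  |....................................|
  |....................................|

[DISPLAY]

                                                
      ....................................      
      ....................................      
      ....................................      
      ....................................      
      ..^.................................      
      .^..................................      
      ....................................      
      ....................................      
      ....................................      
      ..................@.................      
      .........♣..........................      
      ..#~.....♣..........................      
      ..♣~.....♣.#........................      
      .♣.~....♣♣..#.......................      
      ..♣........#........................      
      ....................................      
      ....................................      
      ....................................      
                                                
                                                


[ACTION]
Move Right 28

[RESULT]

                                                
.........................                       
.........................                       
.........................                       
.........................                       
.........................                       
.........................                       
.........................                       
.........................                       
.........................                       
........................@                       
.........................                       
.........................                       
#........................                       
.#.......................                       
#........................                       
.........................                       
.........................                       
.........................                       
                                                
                                                


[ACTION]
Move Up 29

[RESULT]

                                                
                                                
                                                
                                                
                                                
                                                
                                                
                                                
                                                
                                                
........................@                       
.........................                       
.........................                       
.........................                       
.........................                       
.........................                       
.........................                       
.........................                       
.........................                       
.........................                       
.........................                       


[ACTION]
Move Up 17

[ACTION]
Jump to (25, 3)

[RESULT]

                                                
                                                
                                                
                                                
                                                
                                                
                                                
...................................             
...................................             
...................................             
........................@..........             
.^.................................             
^..................................             
...................................             
...................................             
...................................             
...................................             
........♣..........................             
.#~.....♣..........................             
.♣~.....♣.#........................             
♣.~....♣♣..#.......................             


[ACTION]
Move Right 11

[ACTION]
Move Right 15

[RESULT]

                                                
                                                
                                                
                                                
                                                
                                                
                                                
.........................                       
.........................                       
.........................                       
........................@                       
.........................                       
.........................                       
.........................                       
.........................                       
.........................                       
.........................                       
.........................                       
.........................                       
#........................                       
.#.......................                       
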